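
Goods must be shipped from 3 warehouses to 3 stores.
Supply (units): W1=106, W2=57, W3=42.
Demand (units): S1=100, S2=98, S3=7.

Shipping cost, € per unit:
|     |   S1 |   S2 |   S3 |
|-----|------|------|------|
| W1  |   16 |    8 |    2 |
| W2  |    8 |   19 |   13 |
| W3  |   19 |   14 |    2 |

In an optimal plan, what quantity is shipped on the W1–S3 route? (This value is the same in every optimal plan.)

The minimum-cost plan:
  W1→S1: 8 × €16 = €128
  W1→S2: 98 × €8 = €784
  W2→S1: 57 × €8 = €456
  W3→S1: 35 × €19 = €665
  W3→S3: 7 × €2 = €14
Total cost = €2047.
The route W1→S3 is not used.

0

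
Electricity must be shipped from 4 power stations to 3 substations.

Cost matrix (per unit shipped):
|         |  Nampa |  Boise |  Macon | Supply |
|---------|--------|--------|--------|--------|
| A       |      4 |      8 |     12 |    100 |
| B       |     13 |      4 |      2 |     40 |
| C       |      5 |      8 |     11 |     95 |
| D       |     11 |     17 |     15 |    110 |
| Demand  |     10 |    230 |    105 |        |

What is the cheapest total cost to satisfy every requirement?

Optimal allocation:
  A–Boise: 100 × 8 = 800
  B–Macon: 40 × 2 = 80
  C–Boise: 95 × 8 = 760
  D–Nampa: 10 × 11 = 110
  D–Boise: 35 × 17 = 595
  D–Macon: 65 × 15 = 975
Total = 800 + 80 + 760 + 110 + 595 + 975 = 3320.

3320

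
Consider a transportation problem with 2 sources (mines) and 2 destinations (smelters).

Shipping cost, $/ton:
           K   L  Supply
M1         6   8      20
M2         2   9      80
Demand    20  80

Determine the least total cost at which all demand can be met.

An optimal shipping plan:
  M1->L: 20 tons
  M2->K: 20 tons
  M2->L: 60 tons
Total cost = $740.
(Supply check: M1 ships 20; M2 ships 80.)

740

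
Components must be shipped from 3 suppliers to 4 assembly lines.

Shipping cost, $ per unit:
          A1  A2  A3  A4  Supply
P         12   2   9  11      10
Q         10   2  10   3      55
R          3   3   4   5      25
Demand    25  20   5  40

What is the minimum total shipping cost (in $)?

280

A cheapest plan:
  P–A2: 5 × $2 = $10
  P–A3: 5 × $9 = $45
  Q–A2: 15 × $2 = $30
  Q–A4: 40 × $3 = $120
  R–A1: 25 × $3 = $75
Total = 10 + 45 + 30 + 120 + 75 = $280.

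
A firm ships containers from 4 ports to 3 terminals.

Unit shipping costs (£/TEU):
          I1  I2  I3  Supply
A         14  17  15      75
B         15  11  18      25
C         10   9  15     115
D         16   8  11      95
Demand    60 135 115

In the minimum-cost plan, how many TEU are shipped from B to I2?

25

Optimal shipments:
  A to I3: 75 × £15 = £1125
  B to I2: 25 × £11 = £275
  C to I1: 60 × £10 = £600
  C to I2: 55 × £9 = £495
  D to I2: 55 × £8 = £440
  D to I3: 40 × £11 = £440
Total cost = £3375.
So B→I2 carries 25 TEU.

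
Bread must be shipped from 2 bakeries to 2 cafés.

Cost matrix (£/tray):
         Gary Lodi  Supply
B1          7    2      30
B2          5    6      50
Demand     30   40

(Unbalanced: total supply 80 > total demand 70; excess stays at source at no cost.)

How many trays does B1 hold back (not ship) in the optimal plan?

An optimal plan:
  B1→Lodi: 30 × £2 = £60
  B2→Gary: 30 × £5 = £150
  B2→Lodi: 10 × £6 = £60
Total cost = £270.
B1 ships 30 of its 30, leaving 0.

0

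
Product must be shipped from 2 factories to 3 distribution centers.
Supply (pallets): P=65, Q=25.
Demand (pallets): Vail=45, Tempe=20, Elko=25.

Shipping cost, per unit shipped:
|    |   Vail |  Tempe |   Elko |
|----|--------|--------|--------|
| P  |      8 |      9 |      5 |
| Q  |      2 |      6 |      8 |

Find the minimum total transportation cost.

Optimal allocation:
  P–Vail: 20 × 8 = 160
  P–Tempe: 20 × 9 = 180
  P–Elko: 25 × 5 = 125
  Q–Vail: 25 × 2 = 50
Total = 160 + 180 + 125 + 50 = 515.

515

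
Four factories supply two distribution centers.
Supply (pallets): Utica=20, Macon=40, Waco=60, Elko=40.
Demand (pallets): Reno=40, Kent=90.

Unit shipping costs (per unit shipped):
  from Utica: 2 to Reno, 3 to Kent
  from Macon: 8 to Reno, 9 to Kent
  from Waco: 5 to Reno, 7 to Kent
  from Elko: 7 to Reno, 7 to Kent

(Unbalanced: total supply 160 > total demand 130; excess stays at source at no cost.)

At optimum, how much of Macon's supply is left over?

30

Minimum-cost shipments:
  Utica->Kent: 20 × 3 = 60
  Macon->Kent: 10 × 9 = 90
  Waco->Reno: 40 × 5 = 200
  Waco->Kent: 20 × 7 = 140
  Elko->Kent: 40 × 7 = 280
Total cost = 770.
Macon ships 10 of its 40, leaving 30.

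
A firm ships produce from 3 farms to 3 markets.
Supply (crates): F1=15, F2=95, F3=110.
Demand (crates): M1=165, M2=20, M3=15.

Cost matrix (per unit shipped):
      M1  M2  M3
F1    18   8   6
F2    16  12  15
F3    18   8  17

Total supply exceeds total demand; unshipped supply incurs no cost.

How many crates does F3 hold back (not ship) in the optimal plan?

Minimum-cost shipments:
  F1 to M3: 15 × 6 = 90
  F2 to M1: 95 × 16 = 1520
  F3 to M1: 70 × 18 = 1260
  F3 to M2: 20 × 8 = 160
Total cost = 3030.
F3 ships 90 of its 110, leaving 20.

20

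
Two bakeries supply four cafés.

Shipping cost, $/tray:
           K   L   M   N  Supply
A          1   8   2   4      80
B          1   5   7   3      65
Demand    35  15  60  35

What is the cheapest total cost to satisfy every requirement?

335

An optimal shipping plan:
  A→K: 20 × $1 = $20
  A→M: 60 × $2 = $120
  B→K: 15 × $1 = $15
  B→L: 15 × $5 = $75
  B→N: 35 × $3 = $105
Total = 20 + 120 + 15 + 75 + 105 = $335.
(Supply check: A ships 80; B ships 65.)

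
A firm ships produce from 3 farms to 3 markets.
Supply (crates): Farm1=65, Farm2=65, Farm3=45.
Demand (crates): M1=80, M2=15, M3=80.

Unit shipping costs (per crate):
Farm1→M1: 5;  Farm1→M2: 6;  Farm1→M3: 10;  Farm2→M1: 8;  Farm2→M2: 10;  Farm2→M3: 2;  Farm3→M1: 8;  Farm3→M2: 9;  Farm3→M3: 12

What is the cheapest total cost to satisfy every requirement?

890

A cheapest plan:
  Farm1 to M1: 50 × 5 = 250
  Farm1 to M2: 15 × 6 = 90
  Farm2 to M3: 65 × 2 = 130
  Farm3 to M1: 30 × 8 = 240
  Farm3 to M3: 15 × 12 = 180
Total = 250 + 90 + 130 + 240 + 180 = 890.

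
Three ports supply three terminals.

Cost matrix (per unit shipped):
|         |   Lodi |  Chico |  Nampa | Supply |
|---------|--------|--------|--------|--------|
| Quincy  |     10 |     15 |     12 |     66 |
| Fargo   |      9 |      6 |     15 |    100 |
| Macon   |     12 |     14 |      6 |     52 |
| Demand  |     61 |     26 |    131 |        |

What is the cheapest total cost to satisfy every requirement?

One minimum-cost allocation:
  Quincy to Nampa: 66 × 12 = 792
  Fargo to Lodi: 61 × 9 = 549
  Fargo to Chico: 26 × 6 = 156
  Fargo to Nampa: 13 × 15 = 195
  Macon to Nampa: 52 × 6 = 312
Total = 792 + 549 + 156 + 195 + 312 = 2004.

2004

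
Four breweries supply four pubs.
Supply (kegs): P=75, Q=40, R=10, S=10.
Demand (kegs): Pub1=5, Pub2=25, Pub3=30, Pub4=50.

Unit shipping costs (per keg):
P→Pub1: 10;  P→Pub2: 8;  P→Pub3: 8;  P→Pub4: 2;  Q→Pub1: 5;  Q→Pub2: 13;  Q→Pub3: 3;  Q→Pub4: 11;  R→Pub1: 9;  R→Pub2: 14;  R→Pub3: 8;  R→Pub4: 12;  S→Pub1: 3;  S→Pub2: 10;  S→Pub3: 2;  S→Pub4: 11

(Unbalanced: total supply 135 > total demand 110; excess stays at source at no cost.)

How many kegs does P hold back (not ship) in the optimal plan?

An optimal plan:
  P–Pub2: 25 × 8 = 200
  P–Pub4: 50 × 2 = 100
  Q–Pub3: 25 × 3 = 75
  S–Pub1: 5 × 3 = 15
  S–Pub3: 5 × 2 = 10
Total cost = 400.
P ships 75 of its 75, leaving 0.

0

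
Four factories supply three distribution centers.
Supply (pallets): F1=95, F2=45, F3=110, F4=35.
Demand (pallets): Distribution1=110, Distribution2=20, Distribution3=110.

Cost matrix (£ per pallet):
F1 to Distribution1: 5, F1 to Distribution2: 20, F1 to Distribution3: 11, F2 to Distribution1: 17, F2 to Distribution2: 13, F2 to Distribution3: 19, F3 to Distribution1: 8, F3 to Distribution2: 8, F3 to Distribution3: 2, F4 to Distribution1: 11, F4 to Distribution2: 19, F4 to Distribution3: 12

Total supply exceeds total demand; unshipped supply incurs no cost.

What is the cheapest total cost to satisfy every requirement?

A cheapest plan:
  F1–Distribution1: 95 pallets
  F2–Distribution2: 20 pallets
  F3–Distribution3: 110 pallets
  F4–Distribution1: 15 pallets
Total cost = £1120.

1120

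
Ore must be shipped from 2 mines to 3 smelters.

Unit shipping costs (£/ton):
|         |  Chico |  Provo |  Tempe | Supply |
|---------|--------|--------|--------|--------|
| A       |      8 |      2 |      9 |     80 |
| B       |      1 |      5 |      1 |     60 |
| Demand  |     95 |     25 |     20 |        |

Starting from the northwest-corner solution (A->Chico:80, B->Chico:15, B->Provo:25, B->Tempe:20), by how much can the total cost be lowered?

Current plan cost = 80·8 + 15·1 + 25·5 + 20·1 = £800.
Optimal plan:
  A to Chico: 55 tons
  A to Provo: 25 tons
  B to Chico: 40 tons
  B to Tempe: 20 tons
Optimal cost = £550.
Saving = 800 − 550 = £250.

250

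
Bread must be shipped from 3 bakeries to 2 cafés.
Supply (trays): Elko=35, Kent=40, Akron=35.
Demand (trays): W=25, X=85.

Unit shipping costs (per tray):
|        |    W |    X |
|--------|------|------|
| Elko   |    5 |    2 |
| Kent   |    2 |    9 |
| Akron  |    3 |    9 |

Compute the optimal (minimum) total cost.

One minimum-cost allocation:
  Elko→X: 35 trays
  Kent→W: 25 trays
  Kent→X: 15 trays
  Akron→X: 35 trays
Total cost = 570.

570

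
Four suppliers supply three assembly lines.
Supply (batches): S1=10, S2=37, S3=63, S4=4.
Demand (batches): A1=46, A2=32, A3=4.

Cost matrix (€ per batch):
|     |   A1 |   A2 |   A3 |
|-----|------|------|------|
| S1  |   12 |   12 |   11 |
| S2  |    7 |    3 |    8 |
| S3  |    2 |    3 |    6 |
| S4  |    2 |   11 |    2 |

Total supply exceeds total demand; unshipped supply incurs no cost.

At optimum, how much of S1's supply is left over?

10

Minimum-cost shipments:
  S2→A2: 15 × €3 = €45
  S3→A1: 46 × €2 = €92
  S3→A2: 17 × €3 = €51
  S4→A3: 4 × €2 = €8
Total cost = €196.
S1 ships 0 of its 10, leaving 10.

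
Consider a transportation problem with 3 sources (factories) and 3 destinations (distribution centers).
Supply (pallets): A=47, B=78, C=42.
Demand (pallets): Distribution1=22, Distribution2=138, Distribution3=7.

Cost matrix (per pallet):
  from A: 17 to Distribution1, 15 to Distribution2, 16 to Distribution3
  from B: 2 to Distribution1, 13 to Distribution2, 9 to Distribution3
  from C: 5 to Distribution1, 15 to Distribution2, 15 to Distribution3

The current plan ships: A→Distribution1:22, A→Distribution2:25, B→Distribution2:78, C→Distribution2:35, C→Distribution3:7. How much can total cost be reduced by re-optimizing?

314

Current plan cost = 22·17 + 25·15 + 78·13 + 35·15 + 7·15 = 2393.
Optimal plan:
  A–Distribution2: 47 pallets
  B–Distribution1: 22 pallets
  B–Distribution2: 49 pallets
  B–Distribution3: 7 pallets
  C–Distribution2: 42 pallets
Optimal cost = 2079.
Saving = 2393 − 2079 = 314.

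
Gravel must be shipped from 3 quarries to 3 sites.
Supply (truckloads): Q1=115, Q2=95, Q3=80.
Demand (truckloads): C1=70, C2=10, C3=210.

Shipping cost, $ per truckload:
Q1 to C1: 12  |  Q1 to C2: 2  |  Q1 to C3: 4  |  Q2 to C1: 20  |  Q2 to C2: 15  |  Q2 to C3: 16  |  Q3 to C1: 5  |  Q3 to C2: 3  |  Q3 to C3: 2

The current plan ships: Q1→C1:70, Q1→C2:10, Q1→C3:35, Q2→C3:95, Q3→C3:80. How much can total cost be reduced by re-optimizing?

350

Current plan cost = 70·12 + 10·2 + 35·4 + 95·16 + 80·2 = $2680.
Optimal plan:
  Q1 to C2: 10 × $2 = $20
  Q1 to C3: 105 × $4 = $420
  Q2 to C3: 95 × $16 = $1520
  Q3 to C1: 70 × $5 = $350
  Q3 to C3: 10 × $2 = $20
Optimal cost = $2330.
Saving = 2680 − 2330 = $350.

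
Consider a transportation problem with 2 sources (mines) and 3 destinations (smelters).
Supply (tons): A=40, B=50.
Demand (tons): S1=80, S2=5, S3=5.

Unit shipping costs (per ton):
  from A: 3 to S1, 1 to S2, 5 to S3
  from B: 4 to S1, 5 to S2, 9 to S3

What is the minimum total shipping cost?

320

Optimal allocation:
  A→S1: 30 × 3 = 90
  A→S2: 5 × 1 = 5
  A→S3: 5 × 5 = 25
  B→S1: 50 × 4 = 200
Total = 90 + 5 + 25 + 200 = 320.
(Supply check: A ships 40; B ships 50.)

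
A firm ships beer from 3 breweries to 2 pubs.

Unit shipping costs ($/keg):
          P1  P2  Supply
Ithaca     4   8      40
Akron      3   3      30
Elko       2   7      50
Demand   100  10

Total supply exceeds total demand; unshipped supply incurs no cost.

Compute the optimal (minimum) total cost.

310

Optimal allocation:
  Ithaca→P1: 30 kegs
  Akron→P1: 20 kegs
  Akron→P2: 10 kegs
  Elko→P1: 50 kegs
Total cost = $310.
(Supply check: Ithaca ships 30; Akron ships 30; Elko ships 50.)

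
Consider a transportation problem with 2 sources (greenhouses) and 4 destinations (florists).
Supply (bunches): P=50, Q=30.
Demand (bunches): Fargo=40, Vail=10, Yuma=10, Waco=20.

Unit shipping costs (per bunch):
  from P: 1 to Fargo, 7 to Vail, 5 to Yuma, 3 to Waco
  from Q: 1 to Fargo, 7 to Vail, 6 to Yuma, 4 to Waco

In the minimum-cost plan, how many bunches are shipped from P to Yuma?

10

The minimum-cost plan:
  P->Fargo: 10 × 1 = 10
  P->Vail: 10 × 7 = 70
  P->Yuma: 10 × 5 = 50
  P->Waco: 20 × 3 = 60
  Q->Fargo: 30 × 1 = 30
Total cost = 220.
So P→Yuma carries 10 bunches.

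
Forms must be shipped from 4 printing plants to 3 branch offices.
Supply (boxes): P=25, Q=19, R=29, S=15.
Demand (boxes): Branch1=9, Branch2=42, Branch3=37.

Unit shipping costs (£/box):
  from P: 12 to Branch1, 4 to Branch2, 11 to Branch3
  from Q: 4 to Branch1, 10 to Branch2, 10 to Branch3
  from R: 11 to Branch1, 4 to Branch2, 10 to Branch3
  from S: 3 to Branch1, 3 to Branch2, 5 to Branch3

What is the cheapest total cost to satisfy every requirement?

499

A cheapest plan:
  P–Branch2: 25 × £4 = £100
  Q–Branch1: 9 × £4 = £36
  Q–Branch3: 10 × £10 = £100
  R–Branch2: 17 × £4 = £68
  R–Branch3: 12 × £10 = £120
  S–Branch3: 15 × £5 = £75
Total = 100 + 36 + 100 + 68 + 120 + 75 = £499.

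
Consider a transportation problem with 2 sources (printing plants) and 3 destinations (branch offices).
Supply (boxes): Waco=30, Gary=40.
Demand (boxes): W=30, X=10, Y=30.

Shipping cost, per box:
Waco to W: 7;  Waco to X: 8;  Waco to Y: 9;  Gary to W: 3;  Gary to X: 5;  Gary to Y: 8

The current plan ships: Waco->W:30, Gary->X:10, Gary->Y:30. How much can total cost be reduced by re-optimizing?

Current plan cost = 30·7 + 10·5 + 30·8 = 500.
Optimal plan:
  Waco–Y: 30 boxes
  Gary–W: 30 boxes
  Gary–X: 10 boxes
Optimal cost = 410.
Saving = 500 − 410 = 90.

90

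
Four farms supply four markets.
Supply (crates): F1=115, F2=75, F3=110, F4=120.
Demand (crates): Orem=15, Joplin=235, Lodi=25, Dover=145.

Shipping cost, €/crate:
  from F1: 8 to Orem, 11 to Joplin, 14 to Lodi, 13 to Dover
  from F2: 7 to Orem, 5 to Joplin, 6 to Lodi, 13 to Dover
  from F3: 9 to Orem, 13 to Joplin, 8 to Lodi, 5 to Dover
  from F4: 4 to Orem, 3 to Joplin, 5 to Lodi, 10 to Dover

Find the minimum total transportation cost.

2600

A cheapest plan:
  F1->Orem: 15 × €8 = €120
  F1->Joplin: 65 × €11 = €715
  F1->Dover: 35 × €13 = €455
  F2->Joplin: 50 × €5 = €250
  F2->Lodi: 25 × €6 = €150
  F3->Dover: 110 × €5 = €550
  F4->Joplin: 120 × €3 = €360
Total = 120 + 715 + 455 + 250 + 150 + 550 + 360 = €2600.
(Supply check: F1 ships 115; F2 ships 75; F3 ships 110; F4 ships 120.)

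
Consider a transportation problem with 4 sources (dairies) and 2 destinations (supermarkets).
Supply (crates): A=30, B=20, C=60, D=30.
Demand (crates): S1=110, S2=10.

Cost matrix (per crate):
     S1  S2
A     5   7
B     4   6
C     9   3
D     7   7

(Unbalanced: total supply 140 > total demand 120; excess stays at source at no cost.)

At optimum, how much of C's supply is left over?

Minimum-cost shipments:
  A→S1: 30 × 5 = 150
  B→S1: 20 × 4 = 80
  C→S1: 30 × 9 = 270
  C→S2: 10 × 3 = 30
  D→S1: 30 × 7 = 210
Total cost = 740.
C ships 40 of its 60, leaving 20.

20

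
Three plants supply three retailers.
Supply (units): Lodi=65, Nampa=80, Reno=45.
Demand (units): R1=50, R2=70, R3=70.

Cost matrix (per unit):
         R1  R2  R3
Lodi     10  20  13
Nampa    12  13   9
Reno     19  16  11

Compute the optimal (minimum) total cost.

2190

A cheapest plan:
  Lodi->R1: 50 × 10 = 500
  Lodi->R3: 15 × 13 = 195
  Nampa->R2: 70 × 13 = 910
  Nampa->R3: 10 × 9 = 90
  Reno->R3: 45 × 11 = 495
Total = 500 + 195 + 910 + 90 + 495 = 2190.
(Supply check: Lodi ships 65; Nampa ships 80; Reno ships 45.)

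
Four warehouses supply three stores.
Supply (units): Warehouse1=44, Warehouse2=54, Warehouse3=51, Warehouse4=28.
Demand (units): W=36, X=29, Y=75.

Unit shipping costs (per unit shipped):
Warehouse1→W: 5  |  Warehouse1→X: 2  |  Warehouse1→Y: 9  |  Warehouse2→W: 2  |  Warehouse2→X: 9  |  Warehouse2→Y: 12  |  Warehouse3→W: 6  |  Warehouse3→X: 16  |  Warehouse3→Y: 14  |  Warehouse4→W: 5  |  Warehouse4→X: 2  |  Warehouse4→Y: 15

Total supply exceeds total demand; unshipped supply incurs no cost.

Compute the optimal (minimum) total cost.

929

Optimal allocation:
  Warehouse1 to X: 1 × 2 = 2
  Warehouse1 to Y: 43 × 9 = 387
  Warehouse2 to W: 36 × 2 = 72
  Warehouse2 to Y: 18 × 12 = 216
  Warehouse3 to Y: 14 × 14 = 196
  Warehouse4 to X: 28 × 2 = 56
Total = 2 + 387 + 72 + 216 + 196 + 56 = 929.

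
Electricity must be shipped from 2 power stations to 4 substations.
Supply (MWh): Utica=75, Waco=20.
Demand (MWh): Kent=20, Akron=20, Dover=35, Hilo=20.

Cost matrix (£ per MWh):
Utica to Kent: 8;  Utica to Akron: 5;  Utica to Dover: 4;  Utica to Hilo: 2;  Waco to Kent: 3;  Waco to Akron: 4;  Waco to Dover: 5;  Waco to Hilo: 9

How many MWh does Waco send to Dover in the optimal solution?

0

Optimal shipments:
  Utica->Akron: 20 × £5 = £100
  Utica->Dover: 35 × £4 = £140
  Utica->Hilo: 20 × £2 = £40
  Waco->Kent: 20 × £3 = £60
Total cost = £340.
The route Waco→Dover is not used.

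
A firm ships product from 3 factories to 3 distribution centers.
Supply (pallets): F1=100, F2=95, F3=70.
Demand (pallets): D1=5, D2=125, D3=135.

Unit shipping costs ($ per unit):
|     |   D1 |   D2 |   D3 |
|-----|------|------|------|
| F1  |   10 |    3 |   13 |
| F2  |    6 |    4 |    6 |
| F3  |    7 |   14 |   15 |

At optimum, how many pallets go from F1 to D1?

0

The minimum-cost plan:
  F1 to D2: 100 × $3 = $300
  F2 to D2: 25 × $4 = $100
  F2 to D3: 70 × $6 = $420
  F3 to D1: 5 × $7 = $35
  F3 to D3: 65 × $15 = $975
Total cost = $1830.
The route F1→D1 is not used.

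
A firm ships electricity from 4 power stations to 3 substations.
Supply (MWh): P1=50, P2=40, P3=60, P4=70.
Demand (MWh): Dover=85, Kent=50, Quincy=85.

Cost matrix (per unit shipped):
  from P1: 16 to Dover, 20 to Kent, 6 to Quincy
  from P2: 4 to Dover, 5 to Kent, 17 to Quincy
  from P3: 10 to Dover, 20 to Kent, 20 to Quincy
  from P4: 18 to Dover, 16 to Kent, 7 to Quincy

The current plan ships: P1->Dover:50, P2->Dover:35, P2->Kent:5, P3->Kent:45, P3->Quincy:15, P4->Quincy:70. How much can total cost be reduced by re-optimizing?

Current plan cost = 50·16 + 35·4 + 5·5 + 45·20 + 15·20 + 70·7 = 2655.
Optimal plan:
  P1–Quincy: 50 MWh
  P2–Dover: 25 MWh
  P2–Kent: 15 MWh
  P3–Dover: 60 MWh
  P4–Kent: 35 MWh
  P4–Quincy: 35 MWh
Optimal cost = 1880.
Saving = 2655 − 1880 = 775.

775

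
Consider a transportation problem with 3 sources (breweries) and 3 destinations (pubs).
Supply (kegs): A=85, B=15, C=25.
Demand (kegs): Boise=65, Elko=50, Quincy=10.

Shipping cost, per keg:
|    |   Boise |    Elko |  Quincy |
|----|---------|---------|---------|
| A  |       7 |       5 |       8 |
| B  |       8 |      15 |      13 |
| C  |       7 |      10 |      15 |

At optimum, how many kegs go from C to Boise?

25

Optimal shipments:
  A to Boise: 25 × 7 = 175
  A to Elko: 50 × 5 = 250
  A to Quincy: 10 × 8 = 80
  B to Boise: 15 × 8 = 120
  C to Boise: 25 × 7 = 175
Total cost = 800.
So C→Boise carries 25 kegs.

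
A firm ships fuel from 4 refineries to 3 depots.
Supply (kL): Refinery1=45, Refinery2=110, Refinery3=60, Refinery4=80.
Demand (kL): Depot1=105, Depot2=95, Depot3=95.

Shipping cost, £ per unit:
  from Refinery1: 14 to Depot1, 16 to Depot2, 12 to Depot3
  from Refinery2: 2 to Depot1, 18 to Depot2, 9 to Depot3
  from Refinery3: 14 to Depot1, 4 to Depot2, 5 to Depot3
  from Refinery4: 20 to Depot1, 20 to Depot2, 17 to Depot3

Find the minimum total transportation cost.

2500

One minimum-cost allocation:
  Refinery1–Depot3: 45 × £12 = £540
  Refinery2–Depot1: 105 × £2 = £210
  Refinery2–Depot3: 5 × £9 = £45
  Refinery3–Depot2: 60 × £4 = £240
  Refinery4–Depot2: 35 × £20 = £700
  Refinery4–Depot3: 45 × £17 = £765
Total = 540 + 210 + 45 + 240 + 700 + 765 = £2500.
(Supply check: Refinery1 ships 45; Refinery2 ships 110; Refinery3 ships 60; Refinery4 ships 80.)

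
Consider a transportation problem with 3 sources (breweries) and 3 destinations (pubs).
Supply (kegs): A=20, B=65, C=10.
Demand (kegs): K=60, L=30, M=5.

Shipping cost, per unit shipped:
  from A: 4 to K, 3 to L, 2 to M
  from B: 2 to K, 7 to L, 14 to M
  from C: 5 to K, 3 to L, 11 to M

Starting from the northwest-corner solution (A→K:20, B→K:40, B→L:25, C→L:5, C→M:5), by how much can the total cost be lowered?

165

Current plan cost = 20·4 + 40·2 + 25·7 + 5·3 + 5·11 = 405.
Optimal plan:
  A->L: 15 × 3 = 45
  A->M: 5 × 2 = 10
  B->K: 60 × 2 = 120
  B->L: 5 × 7 = 35
  C->L: 10 × 3 = 30
Optimal cost = 240.
Saving = 405 − 240 = 165.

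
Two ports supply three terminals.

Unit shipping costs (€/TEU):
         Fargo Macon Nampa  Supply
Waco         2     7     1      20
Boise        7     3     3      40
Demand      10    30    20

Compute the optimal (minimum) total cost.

A cheapest plan:
  Waco->Fargo: 10 × €2 = €20
  Waco->Nampa: 10 × €1 = €10
  Boise->Macon: 30 × €3 = €90
  Boise->Nampa: 10 × €3 = €30
Total = 20 + 10 + 90 + 30 = €150.
(Supply check: Waco ships 20; Boise ships 40.)

150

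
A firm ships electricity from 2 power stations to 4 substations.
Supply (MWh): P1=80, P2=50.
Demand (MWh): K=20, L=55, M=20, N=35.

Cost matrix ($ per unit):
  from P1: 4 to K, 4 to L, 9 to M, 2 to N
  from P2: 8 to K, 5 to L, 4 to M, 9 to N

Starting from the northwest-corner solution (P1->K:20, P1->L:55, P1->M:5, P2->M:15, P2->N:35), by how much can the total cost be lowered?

Current plan cost = 20·4 + 55·4 + 5·9 + 15·4 + 35·9 = $720.
Optimal plan:
  P1–K: 20 × $4 = $80
  P1–L: 25 × $4 = $100
  P1–N: 35 × $2 = $70
  P2–L: 30 × $5 = $150
  P2–M: 20 × $4 = $80
Optimal cost = $480.
Saving = 720 − 480 = $240.

240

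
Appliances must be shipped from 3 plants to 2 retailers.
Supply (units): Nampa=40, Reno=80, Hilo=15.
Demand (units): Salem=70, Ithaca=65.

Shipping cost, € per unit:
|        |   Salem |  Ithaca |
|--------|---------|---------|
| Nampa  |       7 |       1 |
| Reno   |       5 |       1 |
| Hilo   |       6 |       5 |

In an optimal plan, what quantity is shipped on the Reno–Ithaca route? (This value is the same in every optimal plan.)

The minimum-cost plan:
  Nampa to Ithaca: 40 × €1 = €40
  Reno to Salem: 55 × €5 = €275
  Reno to Ithaca: 25 × €1 = €25
  Hilo to Salem: 15 × €6 = €90
Total cost = €430.
So Reno→Ithaca carries 25 units.

25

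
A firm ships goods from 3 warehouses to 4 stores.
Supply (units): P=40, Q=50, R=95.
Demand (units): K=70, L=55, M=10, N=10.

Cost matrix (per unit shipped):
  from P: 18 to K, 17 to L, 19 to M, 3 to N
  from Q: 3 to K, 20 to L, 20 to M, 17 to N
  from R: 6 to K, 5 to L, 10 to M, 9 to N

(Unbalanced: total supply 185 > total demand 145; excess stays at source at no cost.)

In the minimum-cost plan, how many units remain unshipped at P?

An optimal plan:
  P–N: 10 units
  Q–K: 50 units
  R–K: 20 units
  R–L: 55 units
  R–M: 10 units
Total cost = 675.
P ships 10 of its 40, leaving 30.

30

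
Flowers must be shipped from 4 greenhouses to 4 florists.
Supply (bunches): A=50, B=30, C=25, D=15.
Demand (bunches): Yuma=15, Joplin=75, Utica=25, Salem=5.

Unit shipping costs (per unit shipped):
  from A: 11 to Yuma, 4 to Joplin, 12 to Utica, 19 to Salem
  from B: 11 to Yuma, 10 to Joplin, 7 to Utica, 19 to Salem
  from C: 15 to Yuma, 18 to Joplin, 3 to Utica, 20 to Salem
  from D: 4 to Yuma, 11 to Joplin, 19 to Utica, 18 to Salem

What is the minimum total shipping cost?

680

One minimum-cost allocation:
  A→Joplin: 50 bunches
  B→Joplin: 25 bunches
  B→Salem: 5 bunches
  C→Utica: 25 bunches
  D→Yuma: 15 bunches
Total cost = 680.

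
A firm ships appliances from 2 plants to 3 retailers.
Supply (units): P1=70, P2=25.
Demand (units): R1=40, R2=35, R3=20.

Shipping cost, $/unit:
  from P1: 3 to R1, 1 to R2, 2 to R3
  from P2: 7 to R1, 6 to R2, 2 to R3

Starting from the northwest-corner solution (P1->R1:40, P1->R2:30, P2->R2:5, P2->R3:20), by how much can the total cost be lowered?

Current plan cost = 40·3 + 30·1 + 5·6 + 20·2 = $220.
Optimal plan:
  P1 to R1: 35 × $3 = $105
  P1 to R2: 35 × $1 = $35
  P2 to R1: 5 × $7 = $35
  P2 to R3: 20 × $2 = $40
Optimal cost = $215.
Saving = 220 − 215 = $5.

5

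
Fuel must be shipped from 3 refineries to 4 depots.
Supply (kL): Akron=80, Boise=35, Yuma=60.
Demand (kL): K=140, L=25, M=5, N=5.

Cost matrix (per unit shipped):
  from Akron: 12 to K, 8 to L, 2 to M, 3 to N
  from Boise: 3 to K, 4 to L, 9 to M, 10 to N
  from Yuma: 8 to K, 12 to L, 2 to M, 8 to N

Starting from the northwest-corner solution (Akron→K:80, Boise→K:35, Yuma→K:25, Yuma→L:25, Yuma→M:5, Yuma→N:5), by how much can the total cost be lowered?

265

Current plan cost = 80·12 + 35·3 + 25·8 + 25·12 + 5·2 + 5·8 = 1615.
Optimal plan:
  Akron to K: 45 kL
  Akron to L: 25 kL
  Akron to M: 5 kL
  Akron to N: 5 kL
  Boise to K: 35 kL
  Yuma to K: 60 kL
Optimal cost = 1350.
Saving = 1615 − 1350 = 265.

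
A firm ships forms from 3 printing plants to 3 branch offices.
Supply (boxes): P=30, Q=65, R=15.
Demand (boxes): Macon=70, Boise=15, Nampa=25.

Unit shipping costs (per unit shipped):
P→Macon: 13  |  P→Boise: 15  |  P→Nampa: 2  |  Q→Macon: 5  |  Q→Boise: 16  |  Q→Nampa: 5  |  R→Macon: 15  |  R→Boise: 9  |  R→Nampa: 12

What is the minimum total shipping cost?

575

A cheapest plan:
  P->Macon: 5 × 13 = 65
  P->Nampa: 25 × 2 = 50
  Q->Macon: 65 × 5 = 325
  R->Boise: 15 × 9 = 135
Total = 65 + 50 + 325 + 135 = 575.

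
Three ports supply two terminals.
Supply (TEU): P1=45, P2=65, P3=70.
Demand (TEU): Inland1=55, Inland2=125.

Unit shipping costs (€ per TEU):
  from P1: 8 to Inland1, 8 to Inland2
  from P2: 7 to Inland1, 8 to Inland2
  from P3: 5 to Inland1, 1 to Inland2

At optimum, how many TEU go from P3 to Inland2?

Optimal shipments:
  P1 to Inland2: 45 × €8 = €360
  P2 to Inland1: 55 × €7 = €385
  P2 to Inland2: 10 × €8 = €80
  P3 to Inland2: 70 × €1 = €70
Total cost = €895.
So P3→Inland2 carries 70 TEU.

70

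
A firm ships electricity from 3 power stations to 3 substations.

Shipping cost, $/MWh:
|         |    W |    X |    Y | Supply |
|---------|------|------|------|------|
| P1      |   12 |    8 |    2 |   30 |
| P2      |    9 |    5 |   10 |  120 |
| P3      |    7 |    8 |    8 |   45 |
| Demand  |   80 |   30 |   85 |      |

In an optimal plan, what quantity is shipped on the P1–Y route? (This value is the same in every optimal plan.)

The minimum-cost plan:
  P1–Y: 30 × $2 = $60
  P2–W: 80 × $9 = $720
  P2–X: 30 × $5 = $150
  P2–Y: 10 × $10 = $100
  P3–Y: 45 × $8 = $360
Total cost = $1390.
So P1→Y carries 30 MWh.

30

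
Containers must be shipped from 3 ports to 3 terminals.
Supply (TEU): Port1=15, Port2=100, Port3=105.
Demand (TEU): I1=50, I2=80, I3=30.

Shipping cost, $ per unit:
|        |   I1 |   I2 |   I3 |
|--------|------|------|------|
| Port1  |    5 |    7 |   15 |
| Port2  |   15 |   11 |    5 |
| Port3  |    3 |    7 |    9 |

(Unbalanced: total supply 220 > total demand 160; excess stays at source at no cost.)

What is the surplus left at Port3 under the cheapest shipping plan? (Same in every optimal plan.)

0

An optimal plan:
  Port1->I2: 15 × $7 = $105
  Port2->I2: 10 × $11 = $110
  Port2->I3: 30 × $5 = $150
  Port3->I1: 50 × $3 = $150
  Port3->I2: 55 × $7 = $385
Total cost = $900.
Port3 ships 105 of its 105, leaving 0.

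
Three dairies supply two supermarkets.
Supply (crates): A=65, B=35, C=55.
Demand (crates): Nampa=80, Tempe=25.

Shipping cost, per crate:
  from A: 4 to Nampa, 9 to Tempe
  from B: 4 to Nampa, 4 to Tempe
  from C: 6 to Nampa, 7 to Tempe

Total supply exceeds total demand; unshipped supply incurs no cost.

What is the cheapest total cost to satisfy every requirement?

430

A cheapest plan:
  A to Nampa: 65 × 4 = 260
  B to Nampa: 10 × 4 = 40
  B to Tempe: 25 × 4 = 100
  C to Nampa: 5 × 6 = 30
Total = 260 + 40 + 100 + 30 = 430.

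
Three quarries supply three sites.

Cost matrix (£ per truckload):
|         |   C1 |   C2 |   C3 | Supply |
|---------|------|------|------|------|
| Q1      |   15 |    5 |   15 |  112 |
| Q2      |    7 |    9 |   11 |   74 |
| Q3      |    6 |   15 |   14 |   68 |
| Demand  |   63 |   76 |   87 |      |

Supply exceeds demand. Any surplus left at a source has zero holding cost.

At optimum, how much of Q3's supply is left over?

0

An optimal plan:
  Q1->C2: 76 truckloads
  Q1->C3: 8 truckloads
  Q2->C3: 74 truckloads
  Q3->C1: 63 truckloads
  Q3->C3: 5 truckloads
Total cost = £1762.
Q3 ships 68 of its 68, leaving 0.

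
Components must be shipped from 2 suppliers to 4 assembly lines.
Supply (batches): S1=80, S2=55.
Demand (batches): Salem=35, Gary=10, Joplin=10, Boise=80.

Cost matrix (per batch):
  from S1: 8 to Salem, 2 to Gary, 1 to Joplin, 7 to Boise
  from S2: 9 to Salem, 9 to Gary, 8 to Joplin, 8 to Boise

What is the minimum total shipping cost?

925

An optimal shipping plan:
  S1->Salem: 35 batches
  S1->Gary: 10 batches
  S1->Joplin: 10 batches
  S1->Boise: 25 batches
  S2->Boise: 55 batches
Total cost = 925.
(Supply check: S1 ships 80; S2 ships 55.)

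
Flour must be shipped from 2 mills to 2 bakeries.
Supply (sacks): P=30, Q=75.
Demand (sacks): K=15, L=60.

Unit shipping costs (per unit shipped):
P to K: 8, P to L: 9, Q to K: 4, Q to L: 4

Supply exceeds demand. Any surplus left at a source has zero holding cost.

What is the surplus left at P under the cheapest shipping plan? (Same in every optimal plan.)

30

Minimum-cost shipments:
  Q→K: 15 sacks
  Q→L: 60 sacks
Total cost = 300.
P ships 0 of its 30, leaving 30.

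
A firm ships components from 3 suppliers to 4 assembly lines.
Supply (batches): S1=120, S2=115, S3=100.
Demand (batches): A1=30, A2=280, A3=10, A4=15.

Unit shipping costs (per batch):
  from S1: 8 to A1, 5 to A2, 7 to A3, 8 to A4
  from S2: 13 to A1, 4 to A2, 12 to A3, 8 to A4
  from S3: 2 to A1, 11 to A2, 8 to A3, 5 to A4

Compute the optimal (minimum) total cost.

1770

One minimum-cost allocation:
  S1–A2: 120 × 5 = 600
  S2–A2: 115 × 4 = 460
  S3–A1: 30 × 2 = 60
  S3–A2: 45 × 11 = 495
  S3–A3: 10 × 8 = 80
  S3–A4: 15 × 5 = 75
Total = 600 + 460 + 60 + 495 + 80 + 75 = 1770.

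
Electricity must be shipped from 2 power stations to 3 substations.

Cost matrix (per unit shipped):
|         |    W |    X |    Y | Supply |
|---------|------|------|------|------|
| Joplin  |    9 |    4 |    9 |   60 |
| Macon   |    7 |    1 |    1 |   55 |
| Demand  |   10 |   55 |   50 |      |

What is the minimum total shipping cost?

A cheapest plan:
  Joplin–W: 10 × 9 = 90
  Joplin–X: 50 × 4 = 200
  Macon–X: 5 × 1 = 5
  Macon–Y: 50 × 1 = 50
Total = 90 + 200 + 5 + 50 = 345.

345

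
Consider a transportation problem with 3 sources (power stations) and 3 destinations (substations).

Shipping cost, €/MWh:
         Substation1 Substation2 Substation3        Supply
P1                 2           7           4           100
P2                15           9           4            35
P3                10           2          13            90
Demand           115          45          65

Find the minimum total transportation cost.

A cheapest plan:
  P1 to Substation1: 70 × €2 = €140
  P1 to Substation3: 30 × €4 = €120
  P2 to Substation3: 35 × €4 = €140
  P3 to Substation1: 45 × €10 = €450
  P3 to Substation2: 45 × €2 = €90
Total = 140 + 120 + 140 + 450 + 90 = €940.

940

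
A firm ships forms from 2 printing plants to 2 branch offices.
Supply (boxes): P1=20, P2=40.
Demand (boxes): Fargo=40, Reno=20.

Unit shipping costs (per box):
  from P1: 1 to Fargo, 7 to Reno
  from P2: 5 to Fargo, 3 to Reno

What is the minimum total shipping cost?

180

An optimal shipping plan:
  P1–Fargo: 20 × 1 = 20
  P2–Fargo: 20 × 5 = 100
  P2–Reno: 20 × 3 = 60
Total = 20 + 100 + 60 = 180.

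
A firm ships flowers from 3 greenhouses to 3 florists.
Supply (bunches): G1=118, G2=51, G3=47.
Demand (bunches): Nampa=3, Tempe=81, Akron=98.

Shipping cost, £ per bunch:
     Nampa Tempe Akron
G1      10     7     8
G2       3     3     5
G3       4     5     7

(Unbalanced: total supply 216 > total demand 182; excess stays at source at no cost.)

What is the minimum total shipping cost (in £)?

One minimum-cost allocation:
  G1–Akron: 84 bunches
  G2–Tempe: 51 bunches
  G3–Nampa: 3 bunches
  G3–Tempe: 30 bunches
  G3–Akron: 14 bunches
Total cost = £1085.

1085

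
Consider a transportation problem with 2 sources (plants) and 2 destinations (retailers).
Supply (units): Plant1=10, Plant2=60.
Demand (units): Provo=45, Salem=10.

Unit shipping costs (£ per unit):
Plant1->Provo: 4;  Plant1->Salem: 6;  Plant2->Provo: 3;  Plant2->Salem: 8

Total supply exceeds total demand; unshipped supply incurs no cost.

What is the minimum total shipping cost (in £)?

A cheapest plan:
  Plant1–Salem: 10 × £6 = £60
  Plant2–Provo: 45 × £3 = £135
Total = 60 + 135 = £195.

195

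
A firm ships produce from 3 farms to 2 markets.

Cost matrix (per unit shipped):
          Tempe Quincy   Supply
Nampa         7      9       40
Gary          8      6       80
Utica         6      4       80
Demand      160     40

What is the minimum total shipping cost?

Optimal allocation:
  Nampa to Tempe: 40 crates
  Gary to Tempe: 80 crates
  Utica to Tempe: 40 crates
  Utica to Quincy: 40 crates
Total cost = 1320.

1320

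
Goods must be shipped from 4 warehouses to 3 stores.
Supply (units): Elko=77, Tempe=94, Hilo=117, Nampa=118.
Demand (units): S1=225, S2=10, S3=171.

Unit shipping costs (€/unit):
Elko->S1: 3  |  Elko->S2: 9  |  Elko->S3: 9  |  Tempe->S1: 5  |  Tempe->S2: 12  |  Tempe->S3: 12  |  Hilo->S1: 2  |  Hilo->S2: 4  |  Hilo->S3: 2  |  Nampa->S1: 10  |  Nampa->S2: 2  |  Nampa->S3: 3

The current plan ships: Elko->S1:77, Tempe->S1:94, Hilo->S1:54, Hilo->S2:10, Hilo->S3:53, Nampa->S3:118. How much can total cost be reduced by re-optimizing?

30

Current plan cost = 77·3 + 94·5 + 54·2 + 10·4 + 53·2 + 118·3 = €1309.
Optimal plan:
  Elko->S1: 77 × €3 = €231
  Tempe->S1: 94 × €5 = €470
  Hilo->S1: 54 × €2 = €108
  Hilo->S3: 63 × €2 = €126
  Nampa->S2: 10 × €2 = €20
  Nampa->S3: 108 × €3 = €324
Optimal cost = €1279.
Saving = 1309 − 1279 = €30.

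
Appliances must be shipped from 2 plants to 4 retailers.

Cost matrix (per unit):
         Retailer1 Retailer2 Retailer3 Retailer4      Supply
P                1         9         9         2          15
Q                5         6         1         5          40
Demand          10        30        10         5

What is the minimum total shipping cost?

One minimum-cost allocation:
  P->Retailer1: 10 × 1 = 10
  P->Retailer4: 5 × 2 = 10
  Q->Retailer2: 30 × 6 = 180
  Q->Retailer3: 10 × 1 = 10
Total = 10 + 10 + 180 + 10 = 210.

210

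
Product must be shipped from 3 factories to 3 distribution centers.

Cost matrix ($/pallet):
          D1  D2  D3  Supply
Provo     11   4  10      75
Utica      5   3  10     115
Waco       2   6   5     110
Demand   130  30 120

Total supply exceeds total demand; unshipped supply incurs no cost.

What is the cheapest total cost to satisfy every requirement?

One minimum-cost allocation:
  Provo–D2: 30 × $4 = $120
  Provo–D3: 25 × $10 = $250
  Utica–D1: 115 × $5 = $575
  Waco–D1: 15 × $2 = $30
  Waco–D3: 95 × $5 = $475
Total = 120 + 250 + 575 + 30 + 475 = $1450.

1450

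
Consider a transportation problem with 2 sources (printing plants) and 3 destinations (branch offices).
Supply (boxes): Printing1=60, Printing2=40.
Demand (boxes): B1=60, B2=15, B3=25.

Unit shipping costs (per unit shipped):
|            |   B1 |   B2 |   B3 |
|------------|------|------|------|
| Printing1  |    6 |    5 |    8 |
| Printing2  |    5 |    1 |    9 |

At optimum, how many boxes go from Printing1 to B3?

25

The minimum-cost plan:
  Printing1–B1: 35 boxes
  Printing1–B3: 25 boxes
  Printing2–B1: 25 boxes
  Printing2–B2: 15 boxes
Total cost = 550.
So Printing1→B3 carries 25 boxes.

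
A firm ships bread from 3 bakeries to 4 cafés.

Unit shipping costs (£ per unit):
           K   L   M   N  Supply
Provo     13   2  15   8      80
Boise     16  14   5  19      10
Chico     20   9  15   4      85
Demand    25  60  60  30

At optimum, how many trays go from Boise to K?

0

Optimal shipments:
  Provo to K: 20 trays
  Provo to L: 60 trays
  Boise to M: 10 trays
  Chico to K: 5 trays
  Chico to M: 50 trays
  Chico to N: 30 trays
Total cost = £1400.
The route Boise→K is not used.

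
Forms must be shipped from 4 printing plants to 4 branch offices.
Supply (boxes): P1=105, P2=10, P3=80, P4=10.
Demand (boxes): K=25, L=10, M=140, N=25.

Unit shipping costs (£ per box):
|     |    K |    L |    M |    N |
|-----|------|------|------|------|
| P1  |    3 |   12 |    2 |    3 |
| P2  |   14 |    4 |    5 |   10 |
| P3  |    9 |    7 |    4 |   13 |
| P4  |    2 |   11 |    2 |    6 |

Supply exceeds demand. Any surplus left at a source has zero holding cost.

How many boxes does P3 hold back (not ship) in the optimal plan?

Minimum-cost shipments:
  P1 to K: 15 × £3 = £45
  P1 to M: 65 × £2 = £130
  P1 to N: 25 × £3 = £75
  P2 to L: 10 × £4 = £40
  P3 to M: 75 × £4 = £300
  P4 to K: 10 × £2 = £20
Total cost = £610.
P3 ships 75 of its 80, leaving 5.

5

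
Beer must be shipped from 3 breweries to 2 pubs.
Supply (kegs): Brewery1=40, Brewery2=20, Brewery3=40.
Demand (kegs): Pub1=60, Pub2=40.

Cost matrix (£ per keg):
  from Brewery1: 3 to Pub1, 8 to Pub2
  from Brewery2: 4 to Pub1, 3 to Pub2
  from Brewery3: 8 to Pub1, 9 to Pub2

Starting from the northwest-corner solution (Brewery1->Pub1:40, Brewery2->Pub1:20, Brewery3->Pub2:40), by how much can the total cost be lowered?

40

Current plan cost = 40·3 + 20·4 + 40·9 = £560.
Optimal plan:
  Brewery1 to Pub1: 40 × £3 = £120
  Brewery2 to Pub2: 20 × £3 = £60
  Brewery3 to Pub1: 20 × £8 = £160
  Brewery3 to Pub2: 20 × £9 = £180
Optimal cost = £520.
Saving = 560 − 520 = £40.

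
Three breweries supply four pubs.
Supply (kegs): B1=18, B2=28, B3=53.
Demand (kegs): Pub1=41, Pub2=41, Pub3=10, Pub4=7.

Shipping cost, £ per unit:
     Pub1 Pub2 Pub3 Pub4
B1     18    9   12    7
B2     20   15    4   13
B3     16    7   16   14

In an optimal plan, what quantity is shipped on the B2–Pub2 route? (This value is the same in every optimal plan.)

Solving gives:
  B1 to Pub2: 11 × £9 = £99
  B1 to Pub4: 7 × £7 = £49
  B2 to Pub1: 18 × £20 = £360
  B2 to Pub3: 10 × £4 = £40
  B3 to Pub1: 23 × £16 = £368
  B3 to Pub2: 30 × £7 = £210
Total cost = £1126.
The route B2→Pub2 is not used.

0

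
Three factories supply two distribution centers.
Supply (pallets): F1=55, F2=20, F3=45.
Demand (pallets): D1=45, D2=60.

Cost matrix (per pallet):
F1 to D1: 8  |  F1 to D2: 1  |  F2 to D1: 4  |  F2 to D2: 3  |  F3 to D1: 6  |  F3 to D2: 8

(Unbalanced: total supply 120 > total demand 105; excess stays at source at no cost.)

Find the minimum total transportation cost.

An optimal shipping plan:
  F1 to D2: 55 × 1 = 55
  F2 to D1: 15 × 4 = 60
  F2 to D2: 5 × 3 = 15
  F3 to D1: 30 × 6 = 180
Total = 55 + 60 + 15 + 180 = 310.

310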